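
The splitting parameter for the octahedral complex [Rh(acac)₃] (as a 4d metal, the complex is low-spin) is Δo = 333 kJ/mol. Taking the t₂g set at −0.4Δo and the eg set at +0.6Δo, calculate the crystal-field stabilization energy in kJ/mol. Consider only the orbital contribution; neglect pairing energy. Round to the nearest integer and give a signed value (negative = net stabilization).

-799

Each acac⁻ contributes -1; 3 × (-1) = -3. With overall charge +0, Rh is in the +3 oxidation state.
Rh³⁺: group 9, so d-count = 9 − 3 = 6.
Electron filling gives t₂g⁶ eg⁰.
CFSE(orbital) = 6×(-0.4Δo) + 0×(0.6Δo) = -2.4Δo; with Δo = 333 kJ/mol that is -799 kJ/mol.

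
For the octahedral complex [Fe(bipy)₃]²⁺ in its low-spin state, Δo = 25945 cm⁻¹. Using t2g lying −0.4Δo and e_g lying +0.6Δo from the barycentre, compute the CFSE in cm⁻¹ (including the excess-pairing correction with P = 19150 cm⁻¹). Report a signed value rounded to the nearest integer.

-23968

bipy is neutral, so the +2 overall charge sits on Fe: oxidation state +2.
Fe sits in group 8; removing 2 electrons leaves Fe²⁺ with 8 − 2 = 6 d electrons.
Electron filling gives t2g^6 e_g^0.
CFSE(orbital) = 6×(-0.4Δo) + 0×(0.6Δo) = -2.4Δo; with Δo = 25945 cm⁻¹ that is -62268 cm⁻¹.
Relative to high-spin t2g^4 e_g^2 (1 paired), the low-spin configuration has 2 additional pairs, contributing +2 × 19150 = +38300 cm⁻¹.
Overall CFSE = -62268 + 38300 = -23968 cm⁻¹.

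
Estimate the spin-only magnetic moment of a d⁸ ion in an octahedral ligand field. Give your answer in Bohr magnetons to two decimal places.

2.83 Bohr magnetons

For octahedral d⁸ the high- and low-spin configurations coincide.
Configuration: t2g^6 e_g^2 → 2 unpaired electrons.
μ(spin-only) = √[2(2+2)] = √8 ≈ 2.83 Bohr magnetons.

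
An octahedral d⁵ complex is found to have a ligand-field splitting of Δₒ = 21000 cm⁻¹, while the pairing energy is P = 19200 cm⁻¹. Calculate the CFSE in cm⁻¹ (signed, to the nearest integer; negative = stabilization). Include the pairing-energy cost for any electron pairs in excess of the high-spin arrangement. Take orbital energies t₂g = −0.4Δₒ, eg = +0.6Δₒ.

Since Δₒ = 21000 cm⁻¹ > P = 19200 cm⁻¹, the complex adopts the low-spin configuration.
That gives t₂g⁵ eg⁰.
Orbital CFSE = -2.0Δₒ = -2.0 × 21000 = -42000 cm⁻¹.
Excess pairs vs high-spin: 2 − 0 = 2; pairing cost = +38400 cm⁻¹.
Net CFSE = -42000 + 38400 = -3600 cm⁻¹.

-3600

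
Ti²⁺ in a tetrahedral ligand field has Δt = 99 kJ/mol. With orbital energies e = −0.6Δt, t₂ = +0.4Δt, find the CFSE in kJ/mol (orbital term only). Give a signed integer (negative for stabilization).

-119

Group 4 minus oxidation state +2 gives a d² configuration for Ti²⁺.
Tetrahedral splitting is small, so the complex is high-spin.
The d² electrons fill as e² t₂⁰.
Orbital CFSE = 2(-0.6) + 0(0.4) = -1.2Δt = -1.2 × 99 = -119 kJ/mol.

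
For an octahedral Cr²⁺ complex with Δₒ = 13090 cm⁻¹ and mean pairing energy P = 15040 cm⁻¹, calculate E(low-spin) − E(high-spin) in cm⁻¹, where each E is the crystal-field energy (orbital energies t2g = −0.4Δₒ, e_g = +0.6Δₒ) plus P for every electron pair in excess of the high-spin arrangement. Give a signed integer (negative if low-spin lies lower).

1950

Cr sits in group 6; removing 2 electrons leaves Cr²⁺ with 6 − 2 = 4 d electrons.
High-spin: t2g^3 e_g^1, CFSE = -0.6Δₒ = -7854 cm⁻¹.
Low-spin: t2g^4 e_g^0, orbital CFSE = -1.6Δₒ = -20944 cm⁻¹; plus 1 excess pair × P = +15040 cm⁻¹; total -5904 cm⁻¹.
The difference is -5904 − (-7854) = 1950 cm⁻¹, so high-spin lies lower.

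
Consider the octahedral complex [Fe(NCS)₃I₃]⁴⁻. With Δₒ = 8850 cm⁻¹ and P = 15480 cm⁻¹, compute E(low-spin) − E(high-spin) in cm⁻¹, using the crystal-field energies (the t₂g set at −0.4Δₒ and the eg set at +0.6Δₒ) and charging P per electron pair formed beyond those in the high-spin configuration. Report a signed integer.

13260

Ligand charges: 3×(-1) from NCS⁻ and 3×(-1) from I⁻ sum to -6; with overall charge -4, Fe is +2.
Fe²⁺: group 8, so d-count = 8 − 2 = 6.
In the high-spin limit (t₂g⁴ eg²) the orbital term is -0.4Δₒ = -3540 cm⁻¹, with no excess pairing.
Low-spin: t₂g⁶ eg⁰, orbital CFSE = -2.4Δₒ = -21240 cm⁻¹; plus 2 excess pairs × P = +30960 cm⁻¹; total 9720 cm⁻¹.
The difference is 9720 − (-3540) = 13260 cm⁻¹, so high-spin lies lower.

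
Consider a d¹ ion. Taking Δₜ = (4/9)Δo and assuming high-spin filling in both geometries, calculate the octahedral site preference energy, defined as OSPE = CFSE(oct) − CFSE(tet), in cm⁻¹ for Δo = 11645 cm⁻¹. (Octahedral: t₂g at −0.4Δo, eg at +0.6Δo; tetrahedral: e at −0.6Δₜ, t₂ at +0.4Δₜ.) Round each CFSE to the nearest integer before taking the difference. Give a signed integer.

Octahedral (high-spin): t₂g¹ eg⁰, CFSE = 1(−0.4) + 0(+0.6) = -0.4Δo = -0.4 × 11645 = -4658 cm⁻¹.
Tetrahedral: e¹ t₂⁰, CFSE = 1(−0.6) + 0(+0.4) = -0.6Δₜ = -0.6 × (4/9) × 11645 = -3105 cm⁻¹.
OSPE = CFSE(oct) − CFSE(tet) = -4658 − (-3105) = -1553 cm⁻¹.

-1553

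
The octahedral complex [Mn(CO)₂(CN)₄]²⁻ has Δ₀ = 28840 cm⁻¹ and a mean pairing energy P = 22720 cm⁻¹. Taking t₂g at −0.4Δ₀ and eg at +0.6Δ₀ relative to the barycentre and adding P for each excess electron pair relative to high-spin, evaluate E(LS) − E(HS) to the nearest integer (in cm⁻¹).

Ligand charges: 2×(+0) from CO and 4×(-1) from CN⁻ sum to -4; with overall charge -2, Mn is +2.
Mn²⁺: group 7, so d-count = 7 − 2 = 5.
In the high-spin limit (t₂g³ eg²) the orbital term is 0.0Δ₀ = 0 cm⁻¹, with no excess pairing.
Low-spin t₂g⁵ eg⁰ gives -2.0Δ₀ = -57680 cm⁻¹, but forming 2 extra pairs costs 2P = 45440 cm⁻¹, so E(LS) = -57680 + 45440 = -12240 cm⁻¹.
E(LS) − E(HS) = -12240 − (0) = -12240 cm⁻¹.

-12240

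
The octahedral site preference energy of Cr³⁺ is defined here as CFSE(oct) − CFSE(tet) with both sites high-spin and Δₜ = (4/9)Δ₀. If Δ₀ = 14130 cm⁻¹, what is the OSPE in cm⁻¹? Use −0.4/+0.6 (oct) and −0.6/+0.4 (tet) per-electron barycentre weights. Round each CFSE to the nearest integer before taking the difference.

-11932

Cr is in group 6, so Cr³⁺ is d³ (6 − 3 = 3).
Octahedral (high-spin): t₂g³ eg⁰, CFSE = 3(−0.4) + 0(+0.6) = -1.2Δ₀ = -1.2 × 14130 = -16956 cm⁻¹.
Tetrahedral: e² t₂¹, CFSE = 2(−0.6) + 1(+0.4) = -0.8Δₜ = -0.8 × (4/9) × 14130 = -5024 cm⁻¹.
Subtracting, OSPE = -16956 − (-5024) = -11932 cm⁻¹.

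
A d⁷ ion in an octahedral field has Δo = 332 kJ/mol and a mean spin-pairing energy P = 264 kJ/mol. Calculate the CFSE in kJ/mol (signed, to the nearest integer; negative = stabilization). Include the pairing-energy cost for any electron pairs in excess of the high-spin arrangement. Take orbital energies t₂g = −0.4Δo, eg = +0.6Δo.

-334

With Δo > P the complex is low-spin.
Configuration: t₂g⁶ eg¹.
Orbital CFSE = -1.8Δo = -1.8 × 332 = -598 kJ/mol.
Excess pairs vs high-spin: 3 − 2 = 1; pairing cost = +264 kJ/mol.
Net CFSE = -598 + 264 = -334 kJ/mol.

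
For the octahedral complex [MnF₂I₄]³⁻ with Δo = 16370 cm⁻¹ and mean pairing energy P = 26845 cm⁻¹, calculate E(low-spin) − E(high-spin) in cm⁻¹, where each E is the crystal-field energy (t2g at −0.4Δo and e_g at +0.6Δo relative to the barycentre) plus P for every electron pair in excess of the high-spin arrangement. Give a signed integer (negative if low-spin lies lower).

10475

Ligand charges: 2×(-1) from F⁻ and 4×(-1) from I⁻ sum to -6; with overall charge -3, Mn is +3.
Mn is in group 7, so Mn³⁺ is d⁴ (7 − 3 = 4).
In the high-spin limit (t2g^3 e_g^1) the orbital term is -0.6Δo = -9822 cm⁻¹, with no excess pairing.
For low-spin the configuration is t2g^4 e_g^0: orbital energy -1.6 × 16370 = -26192 cm⁻¹, and 1 additional pair relative to high-spin adds 26845 cm⁻¹, giving 653 cm⁻¹.
E(LS) − E(HS) = 653 − (-9822) = 10475 cm⁻¹.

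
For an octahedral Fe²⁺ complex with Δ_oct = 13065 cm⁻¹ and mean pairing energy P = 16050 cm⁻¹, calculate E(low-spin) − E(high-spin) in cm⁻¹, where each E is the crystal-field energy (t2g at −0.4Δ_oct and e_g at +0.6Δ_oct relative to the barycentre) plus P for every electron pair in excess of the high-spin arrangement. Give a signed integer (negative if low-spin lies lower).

5970

Fe sits in group 8; removing 2 electrons leaves Fe²⁺ with 8 − 2 = 6 d electrons.
High-spin d⁶ fills as t2g^4 e_g^2 with CFSE 4(−0.4) + 2(+0.6) = -0.4Δ_oct = -5226 cm⁻¹.
Low-spin: t2g^6 e_g^0, orbital CFSE = -2.4Δ_oct = -31356 cm⁻¹; plus 2 excess pairs × P = +32100 cm⁻¹; total 744 cm⁻¹.
E(LS) − E(HS) = 744 − (-5226) = 5970 cm⁻¹.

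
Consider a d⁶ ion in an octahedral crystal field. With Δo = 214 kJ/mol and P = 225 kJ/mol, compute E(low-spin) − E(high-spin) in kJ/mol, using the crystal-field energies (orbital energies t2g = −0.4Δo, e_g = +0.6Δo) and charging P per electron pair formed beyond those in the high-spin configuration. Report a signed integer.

22

High-spin d⁶ fills as t2g^4 e_g^2 with CFSE 4(−0.4) + 2(+0.6) = -0.4Δo = -86 kJ/mol.
Low-spin t2g^6 e_g^0 gives -2.4Δo = -514 kJ/mol, but forming 2 extra pairs costs 2P = 450 kJ/mol, so E(LS) = -514 + 450 = -64 kJ/mol.
E(LS) − E(HS) = -64 − (-86) = 22 kJ/mol.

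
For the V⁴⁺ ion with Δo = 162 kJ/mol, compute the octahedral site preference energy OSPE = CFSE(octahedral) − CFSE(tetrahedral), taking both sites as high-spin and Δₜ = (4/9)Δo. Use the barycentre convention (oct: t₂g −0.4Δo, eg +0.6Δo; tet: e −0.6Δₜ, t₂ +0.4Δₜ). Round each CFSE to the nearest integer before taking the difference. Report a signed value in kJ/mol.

V sits in group 5; removing 4 electrons leaves V⁴⁺ with 5 − 4 = 1 d electrons.
In an octahedral site d¹ (HS) is t2g^1 e_g^0, giving CFSE(oct) = -0.4Δo = -65 kJ/mol.
Tetrahedral: e^1 t2^0, CFSE = 1(−0.6) + 0(+0.4) = -0.6Δₜ = -0.6 × (4/9) × 162 = -43 kJ/mol.
OSPE = CFSE(oct) − CFSE(tet) = -65 − (-43) = -22 kJ/mol.

-22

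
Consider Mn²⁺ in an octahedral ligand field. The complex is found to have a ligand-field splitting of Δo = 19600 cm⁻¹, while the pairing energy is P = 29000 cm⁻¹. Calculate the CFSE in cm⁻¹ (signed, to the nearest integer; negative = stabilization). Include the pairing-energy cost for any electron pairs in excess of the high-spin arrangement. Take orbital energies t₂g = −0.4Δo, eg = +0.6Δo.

Group 7 minus oxidation state +2 gives a d⁵ configuration for Mn²⁺.
With Δo < P the complex is high-spin.
That gives t₂g³ eg².
Orbital CFSE = 0.0Δo = 0.0 × 19600 = 0 cm⁻¹.
High-spin has no excess pairs, so no pairing correction applies.

0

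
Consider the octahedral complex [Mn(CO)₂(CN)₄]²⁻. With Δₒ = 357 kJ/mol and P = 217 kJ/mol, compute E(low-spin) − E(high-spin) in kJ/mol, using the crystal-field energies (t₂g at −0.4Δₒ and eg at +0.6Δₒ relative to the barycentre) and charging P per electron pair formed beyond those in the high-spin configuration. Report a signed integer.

-280

Ligand charges: 2×(+0) from CO and 4×(-1) from CN⁻ sum to -4; with overall charge -2, Mn is +2.
Group 7 minus oxidation state +2 gives a d⁵ configuration for Mn²⁺.
In the high-spin limit (t₂g³ eg²) the orbital term is 0.0Δₒ = 0 kJ/mol, with no excess pairing.
Low-spin: t₂g⁵ eg⁰, orbital CFSE = -2.0Δₒ = -714 kJ/mol; plus 2 excess pairs × P = +434 kJ/mol; total -280 kJ/mol.
Thus E(LS) − E(HS) = -280 kJ/mol.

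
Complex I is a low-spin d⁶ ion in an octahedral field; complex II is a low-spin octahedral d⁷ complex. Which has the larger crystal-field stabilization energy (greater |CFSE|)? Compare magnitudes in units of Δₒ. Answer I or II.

I

I: t₂g⁶ eg⁰, CFSE = -2.4Δₒ.
II: t₂g⁶ eg¹, CFSE = -1.8Δₒ.
So I has the larger |CFSE|.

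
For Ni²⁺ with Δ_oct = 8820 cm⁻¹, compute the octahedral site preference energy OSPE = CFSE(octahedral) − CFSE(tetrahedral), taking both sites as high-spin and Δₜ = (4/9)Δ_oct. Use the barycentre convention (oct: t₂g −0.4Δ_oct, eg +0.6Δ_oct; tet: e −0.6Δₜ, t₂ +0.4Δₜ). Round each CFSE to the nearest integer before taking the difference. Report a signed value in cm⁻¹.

Ni²⁺: group 10, so d-count = 10 − 2 = 8.
In an octahedral site d⁸ (HS) is t2g^6 e_g^2, giving CFSE(oct) = -1.2Δ_oct = -10584 cm⁻¹.
Tetrahedral e^4 t2^4 gives -0.8Δₜ = -0.8 × (4/9) × 8820 = -3136 cm⁻¹.
OSPE = CFSE(oct) − CFSE(tet) = -10584 − (-3136) = -7448 cm⁻¹.

-7448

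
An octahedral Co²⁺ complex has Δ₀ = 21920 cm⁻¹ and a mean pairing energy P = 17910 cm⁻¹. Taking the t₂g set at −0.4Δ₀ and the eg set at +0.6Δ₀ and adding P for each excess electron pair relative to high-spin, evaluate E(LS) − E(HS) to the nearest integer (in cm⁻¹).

-4010

Co is in group 9, so Co²⁺ is d⁷ (9 − 2 = 7).
High-spin: t₂g⁵ eg², CFSE = -0.8Δ₀ = -17536 cm⁻¹.
Low-spin: t₂g⁶ eg¹, orbital CFSE = -1.8Δ₀ = -39456 cm⁻¹; plus 1 excess pair × P = +17910 cm⁻¹; total -21546 cm⁻¹.
E(LS) − E(HS) = -21546 − (-17536) = -4010 cm⁻¹.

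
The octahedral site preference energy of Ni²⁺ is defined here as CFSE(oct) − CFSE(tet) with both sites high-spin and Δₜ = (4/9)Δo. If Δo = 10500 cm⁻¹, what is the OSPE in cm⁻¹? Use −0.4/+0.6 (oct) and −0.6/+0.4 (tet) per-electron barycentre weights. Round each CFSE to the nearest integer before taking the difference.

-8867

Ni is in group 10, so Ni²⁺ is d⁸ (10 − 2 = 8).
Octahedral high-spin t₂g⁶ eg²: CFSE = -1.2 × 10500 = -12600 cm⁻¹.
Tetrahedral: e⁴ t₂⁴, CFSE = 4(−0.6) + 4(+0.4) = -0.8Δₜ = -0.8 × (4/9) × 10500 = -3733 cm⁻¹.
OSPE = CFSE(oct) − CFSE(tet) = -12600 − (-3733) = -8867 cm⁻¹.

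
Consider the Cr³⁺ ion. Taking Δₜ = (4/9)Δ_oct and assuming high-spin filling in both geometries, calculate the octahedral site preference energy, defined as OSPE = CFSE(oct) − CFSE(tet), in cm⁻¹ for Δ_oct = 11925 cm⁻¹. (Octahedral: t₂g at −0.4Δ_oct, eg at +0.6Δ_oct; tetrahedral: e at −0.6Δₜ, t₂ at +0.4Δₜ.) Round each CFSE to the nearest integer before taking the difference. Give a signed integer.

Cr is in group 6, so Cr³⁺ is d³ (6 − 3 = 3).
In an octahedral site d³ (HS) is t₂g³ eg⁰, giving CFSE(oct) = -1.2Δ_oct = -14310 cm⁻¹.
In a tetrahedral site the filling is e² t₂¹: CFSE(tet) = -0.8Δₜ = -0.8 × (4/9)(11925) = -4240 cm⁻¹.
Subtracting, OSPE = -14310 − (-4240) = -10070 cm⁻¹.

-10070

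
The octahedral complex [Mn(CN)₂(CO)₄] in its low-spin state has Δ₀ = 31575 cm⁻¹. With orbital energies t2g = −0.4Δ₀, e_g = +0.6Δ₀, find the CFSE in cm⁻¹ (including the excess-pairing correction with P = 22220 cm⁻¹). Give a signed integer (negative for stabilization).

Ligand charges: 2×(-1) from CN⁻ and 4×(+0) from CO sum to -2; with overall charge +0, Mn is +2.
Mn²⁺: group 7, so d-count = 7 − 2 = 5.
Configuration: t2g^5 e_g^0.
CFSE(orbital) = 5×(-0.4Δ₀) + 0×(0.6Δ₀) = -2.0Δ₀; with Δ₀ = 31575 cm⁻¹ that is -63150 cm⁻¹.
Relative to high-spin t2g^3 e_g^2 (0 paired), the low-spin configuration has 2 additional pairs, contributing +2 × 22220 = +44440 cm⁻¹.
Combining: -63150 + 44440 = -18710 cm⁻¹.

-18710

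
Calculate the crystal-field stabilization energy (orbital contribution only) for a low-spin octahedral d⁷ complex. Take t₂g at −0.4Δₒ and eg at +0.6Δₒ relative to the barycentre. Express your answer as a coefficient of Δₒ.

Configuration: t₂g⁶ eg¹.
CFSE = 6(-0.4Δₒ) + 1(0.6Δₒ) = -2.4Δₒ + 0.6Δₒ = -1.8Δₒ.

-1.8 Δₒ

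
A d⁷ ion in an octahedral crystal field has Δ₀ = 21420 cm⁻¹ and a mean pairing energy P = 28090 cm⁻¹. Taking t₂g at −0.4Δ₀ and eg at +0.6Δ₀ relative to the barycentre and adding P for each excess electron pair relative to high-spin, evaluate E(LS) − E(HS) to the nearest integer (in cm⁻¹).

High-spin d⁷ fills as t₂g⁵ eg² with CFSE 5(−0.4) + 2(+0.6) = -0.8Δ₀ = -17136 cm⁻¹.
For low-spin the configuration is t₂g⁶ eg¹: orbital energy -1.8 × 21420 = -38556 cm⁻¹, and 1 additional pair relative to high-spin adds 28090 cm⁻¹, giving -10466 cm⁻¹.
Thus E(LS) − E(HS) = 6670 cm⁻¹.

6670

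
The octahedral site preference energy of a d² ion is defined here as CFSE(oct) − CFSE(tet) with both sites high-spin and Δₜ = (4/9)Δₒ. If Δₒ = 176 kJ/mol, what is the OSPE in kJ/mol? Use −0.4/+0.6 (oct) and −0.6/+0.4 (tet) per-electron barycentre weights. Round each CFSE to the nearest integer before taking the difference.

-47

In an octahedral site d² (HS) is t2g^2 e_g^0, giving CFSE(oct) = -0.8Δₒ = -141 kJ/mol.
Tetrahedral e^2 t2^0 gives -1.2Δₜ = -1.2 × (4/9) × 176 = -94 kJ/mol.
OSPE = -141 − (-94) = -47 kJ/mol.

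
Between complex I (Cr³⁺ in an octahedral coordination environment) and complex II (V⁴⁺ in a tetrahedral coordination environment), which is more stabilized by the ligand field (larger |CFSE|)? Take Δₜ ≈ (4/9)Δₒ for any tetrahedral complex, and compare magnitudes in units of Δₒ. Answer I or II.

I: Cr³⁺: group 6, so d-count = 6 − 3 = 3; For octahedral d³ the high- and low-spin configurations coincide; t₂g³ eg⁰, CFSE = -1.2Δₒ.
II: V⁴⁺: group 5, so d-count = 5 − 4 = 1; With tetrahedral geometry the complex is necessarily high-spin; e¹ t₂⁰, CFSE = -0.6Δₜ ≈ -0.27Δₒ.
So I has the larger |CFSE|.

I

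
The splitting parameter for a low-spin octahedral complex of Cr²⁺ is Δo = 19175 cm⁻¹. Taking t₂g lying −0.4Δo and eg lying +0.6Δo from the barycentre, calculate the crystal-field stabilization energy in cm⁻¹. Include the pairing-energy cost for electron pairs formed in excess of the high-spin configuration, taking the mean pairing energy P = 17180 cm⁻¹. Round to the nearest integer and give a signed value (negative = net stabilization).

Cr is in group 6, so Cr²⁺ is d⁴ (6 − 2 = 4).
The d⁴ electrons fill as t₂g⁴ eg⁰.
The orbital stabilization is -1.6Δo = -1.6 × 19175 = -30680 cm⁻¹.
Relative to high-spin t₂g³ eg¹ (0 paired), the low-spin configuration has 1 additional pair, contributing +1 × 17180 = +17180 cm⁻¹.
Net CFSE = -30680 + 17180 = -13500 cm⁻¹.

-13500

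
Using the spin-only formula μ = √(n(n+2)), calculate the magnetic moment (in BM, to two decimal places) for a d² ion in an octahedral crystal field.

2.83 BM

Configuration: t2g^2 e_g^0 → 2 unpaired electrons.
μ(spin-only) = √[2(2+2)] = √8 ≈ 2.83 BM.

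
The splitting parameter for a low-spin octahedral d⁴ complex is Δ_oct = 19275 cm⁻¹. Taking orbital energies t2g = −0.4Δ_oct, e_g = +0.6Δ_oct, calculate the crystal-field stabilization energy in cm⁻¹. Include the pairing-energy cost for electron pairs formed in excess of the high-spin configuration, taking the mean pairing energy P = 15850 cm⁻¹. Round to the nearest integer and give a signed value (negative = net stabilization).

Electron filling gives t2g^4 e_g^0.
The orbital stabilization is -1.6Δ_oct = -1.6 × 19275 = -30840 cm⁻¹.
Relative to high-spin t2g^3 e_g^1 (0 paired), the low-spin configuration has 1 additional pair, contributing +1 × 15850 = +15850 cm⁻¹.
Combining: -30840 + 15850 = -14990 cm⁻¹.

-14990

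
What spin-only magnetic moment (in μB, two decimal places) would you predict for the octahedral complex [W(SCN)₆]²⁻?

2.83 μB

Each SCN⁻ contributes -1; 6 × (-1) = -6. With overall charge -2, W is in the +4 oxidation state.
W is in group 6, so W⁴⁺ is d² (6 − 4 = 2).
Configuration: t₂g² eg⁰ → 2 unpaired electrons.
μ(spin-only) = √[2(2+2)] = √8 ≈ 2.83 μB.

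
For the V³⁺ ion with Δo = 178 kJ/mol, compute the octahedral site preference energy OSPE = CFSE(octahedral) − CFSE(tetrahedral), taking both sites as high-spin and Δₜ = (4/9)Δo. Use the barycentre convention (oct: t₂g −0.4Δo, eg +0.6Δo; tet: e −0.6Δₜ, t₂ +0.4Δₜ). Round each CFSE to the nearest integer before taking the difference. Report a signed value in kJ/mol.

-47

V³⁺: group 5, so d-count = 5 − 3 = 2.
Octahedral (high-spin): t₂g² eg⁰, CFSE = 2(−0.4) + 0(+0.6) = -0.8Δo = -0.8 × 178 = -142 kJ/mol.
Tetrahedral e² t₂⁰ gives -1.2Δₜ = -1.2 × (4/9) × 178 = -95 kJ/mol.
Subtracting, OSPE = -142 − (-95) = -47 kJ/mol.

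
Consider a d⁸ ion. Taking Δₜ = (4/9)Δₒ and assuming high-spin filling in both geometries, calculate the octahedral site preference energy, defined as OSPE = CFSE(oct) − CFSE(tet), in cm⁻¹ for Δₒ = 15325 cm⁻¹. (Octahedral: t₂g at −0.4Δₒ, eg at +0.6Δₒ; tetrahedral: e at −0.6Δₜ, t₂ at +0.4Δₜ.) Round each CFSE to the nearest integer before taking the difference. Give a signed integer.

-12941

Octahedral (high-spin): t2g^6 e_g^2, CFSE = 6(−0.4) + 2(+0.6) = -1.2Δₒ = -1.2 × 15325 = -18390 cm⁻¹.
Tetrahedral: e^4 t2^4, CFSE = 4(−0.6) + 4(+0.4) = -0.8Δₜ = -0.8 × (4/9) × 15325 = -5449 cm⁻¹.
Subtracting, OSPE = -18390 − (-5449) = -12941 cm⁻¹.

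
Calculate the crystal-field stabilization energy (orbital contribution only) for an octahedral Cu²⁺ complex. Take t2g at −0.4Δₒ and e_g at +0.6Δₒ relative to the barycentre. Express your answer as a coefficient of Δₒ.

Cu is in group 11, so Cu²⁺ is d⁹ (11 − 2 = 9).
Configuration: t2g^6 e_g^3.
CFSE = 6(-0.4Δₒ) + 3(0.6Δₒ) = -2.4Δₒ + 1.8Δₒ = -0.6Δₒ.

-0.6 Δₒ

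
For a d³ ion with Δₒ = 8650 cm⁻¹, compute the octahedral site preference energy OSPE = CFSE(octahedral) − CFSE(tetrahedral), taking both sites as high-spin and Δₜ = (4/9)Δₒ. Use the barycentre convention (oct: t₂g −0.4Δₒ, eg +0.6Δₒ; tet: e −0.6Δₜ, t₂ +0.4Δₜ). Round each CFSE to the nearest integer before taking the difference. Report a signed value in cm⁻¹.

-7304

Octahedral high-spin t₂g³ eg⁰: CFSE = -1.2 × 8650 = -10380 cm⁻¹.
Tetrahedral e² t₂¹ gives -0.8Δₜ = -0.8 × (4/9) × 8650 = -3076 cm⁻¹.
OSPE = CFSE(oct) − CFSE(tet) = -10380 − (-3076) = -7304 cm⁻¹.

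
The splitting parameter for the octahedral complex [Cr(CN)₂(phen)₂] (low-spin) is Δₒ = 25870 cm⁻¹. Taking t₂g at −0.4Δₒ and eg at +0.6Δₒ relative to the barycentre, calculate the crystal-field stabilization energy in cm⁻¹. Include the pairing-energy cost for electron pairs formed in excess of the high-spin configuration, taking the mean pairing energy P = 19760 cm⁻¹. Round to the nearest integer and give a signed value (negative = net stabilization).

Ligand charges: 2×(-1) from CN⁻ and 2×(+0) from phen sum to -2; with overall charge +0, Cr is +2.
Cr sits in group 6; removing 2 electrons leaves Cr²⁺ with 6 − 2 = 4 d electrons.
Configuration: t₂g⁴ eg⁰.
Orbital CFSE = 4(-0.4) + 0(0.6) = -1.6Δₒ = -1.6 × 25870 = -41392 cm⁻¹.
Pairing penalty: 1 pair vs 0 in the high-spin reference → 1 extra × P = 19760 cm⁻¹.
Combining: -41392 + 19760 = -21632 cm⁻¹.

-21632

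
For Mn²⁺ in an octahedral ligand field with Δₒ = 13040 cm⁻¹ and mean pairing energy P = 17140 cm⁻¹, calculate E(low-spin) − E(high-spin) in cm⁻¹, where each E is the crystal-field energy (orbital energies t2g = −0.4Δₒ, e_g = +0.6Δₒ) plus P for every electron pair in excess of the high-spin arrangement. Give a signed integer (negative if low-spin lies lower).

8200

Mn sits in group 7; removing 2 electrons leaves Mn²⁺ with 7 − 2 = 5 d electrons.
High-spin d⁵ fills as t2g^3 e_g^2 with CFSE 3(−0.4) + 2(+0.6) = 0.0Δₒ = 0 cm⁻¹.
For low-spin the configuration is t2g^5 e_g^0: orbital energy -2.0 × 13040 = -26080 cm⁻¹, and 2 additional pairs relative to high-spin add 34280 cm⁻¹, giving 8200 cm⁻¹.
The difference is 8200 − (0) = 8200 cm⁻¹, so high-spin lies lower.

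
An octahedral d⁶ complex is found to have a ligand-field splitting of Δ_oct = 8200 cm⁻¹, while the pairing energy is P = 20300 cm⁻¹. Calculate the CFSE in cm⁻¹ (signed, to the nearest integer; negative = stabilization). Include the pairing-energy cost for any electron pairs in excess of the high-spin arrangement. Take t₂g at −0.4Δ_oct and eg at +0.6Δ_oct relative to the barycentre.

Here Δ_oct < P (8200 < 20300), so the high-spin state is favoured.
Filling d⁶ accordingly: t₂g⁴ eg².
Orbital CFSE = -0.4Δ_oct = -0.4 × 8200 = -3280 cm⁻¹.
High-spin has no excess pairs, so no pairing correction applies.

-3280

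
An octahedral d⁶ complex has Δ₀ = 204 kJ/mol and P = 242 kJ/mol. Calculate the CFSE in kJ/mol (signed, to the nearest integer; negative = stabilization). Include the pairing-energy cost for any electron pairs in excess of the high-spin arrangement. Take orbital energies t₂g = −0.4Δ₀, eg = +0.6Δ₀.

Since Δ₀ = 204 kJ/mol < P = 242 kJ/mol, the complex adopts the high-spin configuration.
That gives t₂g⁴ eg².
Orbital CFSE = -0.4Δ₀ = -0.4 × 204 = -82 kJ/mol.
High-spin has no excess pairs, so no pairing correction applies.

-82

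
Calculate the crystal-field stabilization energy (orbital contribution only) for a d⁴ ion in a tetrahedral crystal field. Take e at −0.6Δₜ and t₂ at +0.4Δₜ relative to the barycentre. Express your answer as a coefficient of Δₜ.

Tetrahedral fields are weak (Δₜ ≈ 4/9 Δₒ), so electrons fill high-spin.
Configuration: e² t₂².
CFSE = 2(-0.6Δₜ) + 2(0.4Δₜ) = -1.2Δₜ + 0.8Δₜ = -0.4Δₜ.

-0.4 Δₜ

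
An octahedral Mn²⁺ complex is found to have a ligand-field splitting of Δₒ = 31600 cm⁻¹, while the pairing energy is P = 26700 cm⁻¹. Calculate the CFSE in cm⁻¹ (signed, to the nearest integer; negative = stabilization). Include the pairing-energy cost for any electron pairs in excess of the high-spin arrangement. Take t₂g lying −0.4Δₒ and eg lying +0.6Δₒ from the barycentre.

Group 7 minus oxidation state +2 gives a d⁵ configuration for Mn²⁺.
Since Δₒ = 31600 cm⁻¹ > P = 26700 cm⁻¹, the complex adopts the low-spin configuration.
Configuration: t₂g⁵ eg⁰.
Orbital CFSE = -2.0Δₒ = -2.0 × 31600 = -63200 cm⁻¹.
Excess pairs vs high-spin: 2 − 0 = 2; pairing cost = +53400 cm⁻¹.
Net CFSE = -63200 + 53400 = -9800 cm⁻¹.

-9800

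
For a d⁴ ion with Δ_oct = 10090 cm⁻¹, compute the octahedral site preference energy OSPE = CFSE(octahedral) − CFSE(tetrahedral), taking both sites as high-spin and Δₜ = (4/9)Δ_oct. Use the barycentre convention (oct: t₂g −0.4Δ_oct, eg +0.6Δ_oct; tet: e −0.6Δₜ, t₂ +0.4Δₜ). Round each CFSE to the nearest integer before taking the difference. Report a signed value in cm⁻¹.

-4260

Octahedral (high-spin): t2g^3 e_g^1, CFSE = 3(−0.4) + 1(+0.6) = -0.6Δ_oct = -0.6 × 10090 = -6054 cm⁻¹.
In a tetrahedral site the filling is e^2 t2^2: CFSE(tet) = -0.4Δₜ = -0.4 × (4/9)(10090) = -1794 cm⁻¹.
OSPE = -6054 − (-1794) = -4260 cm⁻¹.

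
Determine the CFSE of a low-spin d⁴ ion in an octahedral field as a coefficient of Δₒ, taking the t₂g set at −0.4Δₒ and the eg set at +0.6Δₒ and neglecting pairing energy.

-1.6 Δₒ

Configuration: t₂g⁴ eg⁰.
CFSE = 4(-0.4Δₒ) + 0(0.6Δₒ) = -1.6Δₒ + 0.0Δₒ = -1.6Δₒ.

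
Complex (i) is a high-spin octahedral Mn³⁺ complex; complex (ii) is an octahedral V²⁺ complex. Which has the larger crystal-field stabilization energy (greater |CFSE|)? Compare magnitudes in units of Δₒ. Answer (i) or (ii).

(i): Mn is in group 7, so Mn³⁺ is d⁴ (7 − 3 = 4); t2g^3 e_g^1, CFSE = -0.6Δₒ.
(ii): V sits in group 5; removing 2 electrons leaves V²⁺ with 5 − 2 = 3 d electrons; t₂g³ eg⁰, CFSE = -1.2Δₒ.
So (ii) has the larger |CFSE|.

(ii)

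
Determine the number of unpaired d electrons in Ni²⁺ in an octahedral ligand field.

2

Ni sits in group 10; removing 2 electrons leaves Ni²⁺ with 10 − 2 = 8 d electrons.
Configuration: t2g^6 e_g^2, giving 2 unpaired electrons.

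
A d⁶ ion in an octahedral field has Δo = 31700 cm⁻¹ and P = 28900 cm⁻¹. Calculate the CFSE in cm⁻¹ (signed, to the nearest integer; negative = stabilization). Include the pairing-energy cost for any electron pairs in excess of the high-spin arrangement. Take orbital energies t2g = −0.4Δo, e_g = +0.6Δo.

-18280

Here Δo > P (31700 > 28900), so the low-spin state is favoured.
Filling d⁶ accordingly: t2g^6 e_g^0.
Orbital CFSE = -2.4Δo = -2.4 × 31700 = -76080 cm⁻¹.
Excess pairs vs high-spin: 3 − 1 = 2; pairing cost = +57800 cm⁻¹.
Net CFSE = -76080 + 57800 = -18280 cm⁻¹.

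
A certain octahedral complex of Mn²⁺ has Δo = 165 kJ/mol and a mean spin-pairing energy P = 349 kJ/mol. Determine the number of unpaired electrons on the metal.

5

Group 7 minus oxidation state +2 gives a d⁵ configuration for Mn²⁺.
With Δo < P the complex is high-spin.
Configuration: t₂g³ eg².
Unpaired electrons: 5.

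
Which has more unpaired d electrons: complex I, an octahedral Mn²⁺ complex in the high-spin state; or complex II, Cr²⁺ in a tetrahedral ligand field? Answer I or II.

I: Mn sits in group 7; removing 2 electrons leaves Mn²⁺ with 7 − 2 = 5 d electrons; t2g^3 e_g^2 → 5 unpaired.
II: Cr²⁺: group 6, so d-count = 6 − 2 = 4; With tetrahedral geometry the complex is necessarily high-spin; e² t₂² → 4 unpaired.
So I has more unpaired electrons.

I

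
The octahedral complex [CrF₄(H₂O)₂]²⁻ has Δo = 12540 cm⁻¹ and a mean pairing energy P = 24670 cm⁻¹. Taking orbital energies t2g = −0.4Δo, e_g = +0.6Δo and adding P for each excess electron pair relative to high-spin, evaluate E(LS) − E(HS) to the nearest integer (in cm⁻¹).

Ligand charges: 4×(-1) from F⁻ and 2×(+0) from H₂O sum to -4; with overall charge -2, Cr is +2.
Cr is in group 6, so Cr²⁺ is d⁴ (6 − 2 = 4).
In the high-spin limit (t2g^3 e_g^1) the orbital term is -0.6Δo = -7524 cm⁻¹, with no excess pairing.
Low-spin: t2g^4 e_g^0, orbital CFSE = -1.6Δo = -20064 cm⁻¹; plus 1 excess pair × P = +24670 cm⁻¹; total 4606 cm⁻¹.
Thus E(LS) − E(HS) = 12130 cm⁻¹.

12130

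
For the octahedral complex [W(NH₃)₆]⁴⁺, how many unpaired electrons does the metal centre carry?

NH₃ is neutral, so the +4 overall charge sits on W: oxidation state +4.
W⁴⁺: group 6, so d-count = 6 − 4 = 2.
Configuration: t2g^2 e_g^0, giving 2 unpaired electrons.

2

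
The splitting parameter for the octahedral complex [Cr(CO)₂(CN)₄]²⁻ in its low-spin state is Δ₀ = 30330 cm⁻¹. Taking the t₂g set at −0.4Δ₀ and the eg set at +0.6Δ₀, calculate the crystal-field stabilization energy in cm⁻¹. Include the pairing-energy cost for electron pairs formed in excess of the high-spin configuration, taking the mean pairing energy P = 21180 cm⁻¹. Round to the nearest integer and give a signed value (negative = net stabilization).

-27348

Ligand charges: 2×(+0) from CO and 4×(-1) from CN⁻ sum to -4; with overall charge -2, Cr is +2.
Group 6 minus oxidation state +2 gives a d⁴ configuration for Cr²⁺.
Electron filling gives t₂g⁴ eg⁰.
The orbital stabilization is -1.6Δ₀ = -1.6 × 30330 = -48528 cm⁻¹.
Pairing penalty: 1 pair vs 0 in the high-spin reference → 1 extra × P = 21180 cm⁻¹.
Overall CFSE = -48528 + 21180 = -27348 cm⁻¹.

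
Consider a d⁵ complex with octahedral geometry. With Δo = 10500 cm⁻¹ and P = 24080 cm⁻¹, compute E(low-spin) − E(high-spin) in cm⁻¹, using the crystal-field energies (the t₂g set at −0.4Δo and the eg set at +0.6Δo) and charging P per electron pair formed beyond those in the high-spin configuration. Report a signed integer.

27160

High-spin d⁵ fills as t₂g³ eg² with CFSE 3(−0.4) + 2(+0.6) = 0.0Δo = 0 cm⁻¹.
For low-spin the configuration is t₂g⁵ eg⁰: orbital energy -2.0 × 10500 = -21000 cm⁻¹, and 2 additional pairs relative to high-spin add 48160 cm⁻¹, giving 27160 cm⁻¹.
Thus E(LS) − E(HS) = 27160 cm⁻¹.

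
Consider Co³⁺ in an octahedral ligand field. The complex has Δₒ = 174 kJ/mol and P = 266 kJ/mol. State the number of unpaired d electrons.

4

Co is in group 9, so Co³⁺ is d⁶ (9 − 3 = 6).
Δₒ < P, so pairing is avoided: the ground state is high-spin.
Configuration: t2g^4 e_g^2.
Unpaired electrons: 4.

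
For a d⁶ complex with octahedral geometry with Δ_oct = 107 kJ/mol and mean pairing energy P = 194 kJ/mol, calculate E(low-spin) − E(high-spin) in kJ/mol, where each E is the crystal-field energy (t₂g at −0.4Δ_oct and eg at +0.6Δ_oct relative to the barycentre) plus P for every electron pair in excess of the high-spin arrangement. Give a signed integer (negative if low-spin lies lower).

High-spin d⁶ fills as t₂g⁴ eg² with CFSE 4(−0.4) + 2(+0.6) = -0.4Δ_oct = -43 kJ/mol.
Low-spin: t₂g⁶ eg⁰, orbital CFSE = -2.4Δ_oct = -257 kJ/mol; plus 2 excess pairs × P = +388 kJ/mol; total 131 kJ/mol.
E(LS) − E(HS) = 131 − (-43) = 174 kJ/mol.

174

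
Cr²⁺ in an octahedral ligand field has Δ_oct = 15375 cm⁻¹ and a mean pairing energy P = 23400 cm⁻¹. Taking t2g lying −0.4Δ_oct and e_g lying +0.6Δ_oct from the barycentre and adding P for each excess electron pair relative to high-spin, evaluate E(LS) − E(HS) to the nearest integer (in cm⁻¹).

8025

Cr is in group 6, so Cr²⁺ is d⁴ (6 − 2 = 4).
High-spin: t2g^3 e_g^1, CFSE = -0.6Δ_oct = -9225 cm⁻¹.
Low-spin t2g^4 e_g^0 gives -1.6Δ_oct = -24600 cm⁻¹, but forming 1 extra pair costs 1P = 23400 cm⁻¹, so E(LS) = -24600 + 23400 = -1200 cm⁻¹.
The difference is -1200 − (-9225) = 8025 cm⁻¹, so high-spin lies lower.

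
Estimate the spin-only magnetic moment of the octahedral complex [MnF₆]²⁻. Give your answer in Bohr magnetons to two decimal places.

Each F⁻ contributes -1; 6 × (-1) = -6. With overall charge -2, Mn is in the +4 oxidation state.
Group 7 minus oxidation state +4 gives a d³ configuration for Mn⁴⁺.
Configuration: t2g^3 e_g^0 → 3 unpaired electrons.
μ(spin-only) = √[3(3+2)] = √15 ≈ 3.87 Bohr magnetons.

3.87 Bohr magnetons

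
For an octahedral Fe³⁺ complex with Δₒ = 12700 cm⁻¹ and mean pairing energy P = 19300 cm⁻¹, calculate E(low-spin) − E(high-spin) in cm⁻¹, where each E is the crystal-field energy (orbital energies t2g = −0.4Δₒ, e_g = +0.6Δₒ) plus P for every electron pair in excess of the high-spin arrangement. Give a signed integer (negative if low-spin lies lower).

13200

Fe sits in group 8; removing 3 electrons leaves Fe³⁺ with 8 − 3 = 5 d electrons.
High-spin d⁵ fills as t2g^3 e_g^2 with CFSE 3(−0.4) + 2(+0.6) = 0.0Δₒ = 0 cm⁻¹.
Low-spin t2g^5 e_g^0 gives -2.0Δₒ = -25400 cm⁻¹, but forming 2 extra pairs costs 2P = 38600 cm⁻¹, so E(LS) = -25400 + 38600 = 13200 cm⁻¹.
E(LS) − E(HS) = 13200 − (0) = 13200 cm⁻¹.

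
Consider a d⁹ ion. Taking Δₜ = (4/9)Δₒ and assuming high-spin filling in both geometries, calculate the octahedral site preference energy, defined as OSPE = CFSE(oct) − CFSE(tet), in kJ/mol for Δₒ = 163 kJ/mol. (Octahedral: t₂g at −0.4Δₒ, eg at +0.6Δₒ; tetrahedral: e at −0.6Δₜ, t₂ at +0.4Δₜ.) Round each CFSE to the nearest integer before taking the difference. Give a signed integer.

-69

Octahedral high-spin t2g^6 e_g^3: CFSE = -0.6 × 163 = -98 kJ/mol.
Tetrahedral: e^4 t2^5, CFSE = 4(−0.6) + 5(+0.4) = -0.4Δₜ = -0.4 × (4/9) × 163 = -29 kJ/mol.
Subtracting, OSPE = -98 − (-29) = -69 kJ/mol.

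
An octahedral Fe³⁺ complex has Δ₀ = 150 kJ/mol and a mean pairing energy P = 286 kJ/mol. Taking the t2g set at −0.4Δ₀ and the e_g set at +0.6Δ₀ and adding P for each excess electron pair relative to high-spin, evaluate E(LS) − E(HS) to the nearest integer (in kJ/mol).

272

Fe³⁺: group 8, so d-count = 8 − 3 = 5.
In the high-spin limit (t2g^3 e_g^2) the orbital term is 0.0Δ₀ = 0 kJ/mol, with no excess pairing.
Low-spin: t2g^5 e_g^0, orbital CFSE = -2.0Δ₀ = -300 kJ/mol; plus 2 excess pairs × P = +572 kJ/mol; total 272 kJ/mol.
Thus E(LS) − E(HS) = 272 kJ/mol.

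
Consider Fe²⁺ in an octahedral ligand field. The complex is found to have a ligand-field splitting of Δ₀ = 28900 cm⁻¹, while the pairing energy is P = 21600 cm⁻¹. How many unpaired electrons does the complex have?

Fe sits in group 8; removing 2 electrons leaves Fe²⁺ with 8 − 2 = 6 d electrons.
Δ₀ > P, so pairing is preferred: the ground state is low-spin.
That gives t₂g⁶ eg⁰.
Unpaired electrons: 0.

0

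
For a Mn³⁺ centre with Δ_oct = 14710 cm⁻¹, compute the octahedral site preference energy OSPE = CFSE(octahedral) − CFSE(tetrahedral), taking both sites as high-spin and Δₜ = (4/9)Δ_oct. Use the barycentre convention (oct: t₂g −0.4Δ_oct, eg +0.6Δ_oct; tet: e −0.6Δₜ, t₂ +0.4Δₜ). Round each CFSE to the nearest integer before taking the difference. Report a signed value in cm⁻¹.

Mn is in group 7, so Mn³⁺ is d⁴ (7 − 3 = 4).
In an octahedral site d⁴ (HS) is t₂g³ eg¹, giving CFSE(oct) = -0.6Δ_oct = -8826 cm⁻¹.
Tetrahedral e² t₂² gives -0.4Δₜ = -0.4 × (4/9) × 14710 = -2615 cm⁻¹.
OSPE = CFSE(oct) − CFSE(tet) = -8826 − (-2615) = -6211 cm⁻¹.

-6211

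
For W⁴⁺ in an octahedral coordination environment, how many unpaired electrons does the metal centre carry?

Group 6 minus oxidation state +4 gives a d² configuration for W⁴⁺.
For octahedral d² the high- and low-spin configurations coincide.
Configuration: t2g^2 e_g^0, giving 2 unpaired electrons.

2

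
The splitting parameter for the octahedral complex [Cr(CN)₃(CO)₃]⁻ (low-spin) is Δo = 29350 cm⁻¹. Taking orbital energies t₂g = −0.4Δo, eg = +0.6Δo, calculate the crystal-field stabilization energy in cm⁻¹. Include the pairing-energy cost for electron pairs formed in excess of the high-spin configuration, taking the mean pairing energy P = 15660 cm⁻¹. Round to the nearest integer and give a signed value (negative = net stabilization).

Ligand charges: 3×(-1) from CN⁻ and 3×(+0) from CO sum to -3; with overall charge -1, Cr is +2.
Cr²⁺: group 6, so d-count = 6 − 2 = 4.
Electron filling gives t₂g⁴ eg⁰.
CFSE(orbital) = 4×(-0.4Δo) + 0×(0.6Δo) = -1.6Δo; with Δo = 29350 cm⁻¹ that is -46960 cm⁻¹.
Relative to high-spin t₂g³ eg¹ (0 paired), the low-spin configuration has 1 additional pair, contributing +1 × 15660 = +15660 cm⁻¹.
Net CFSE = -46960 + 15660 = -31300 cm⁻¹.

-31300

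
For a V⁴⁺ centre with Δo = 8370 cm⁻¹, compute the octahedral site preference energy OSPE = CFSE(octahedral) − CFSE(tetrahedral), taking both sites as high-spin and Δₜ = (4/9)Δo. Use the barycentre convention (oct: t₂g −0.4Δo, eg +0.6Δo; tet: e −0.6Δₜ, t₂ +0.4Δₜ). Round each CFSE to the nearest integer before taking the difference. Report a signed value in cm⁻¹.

V⁴⁺: group 5, so d-count = 5 − 4 = 1.
In an octahedral site d¹ (HS) is t2g^1 e_g^0, giving CFSE(oct) = -0.4Δo = -3348 cm⁻¹.
Tetrahedral: e^1 t2^0, CFSE = 1(−0.6) + 0(+0.4) = -0.6Δₜ = -0.6 × (4/9) × 8370 = -2232 cm⁻¹.
Subtracting, OSPE = -3348 − (-2232) = -1116 cm⁻¹.

-1116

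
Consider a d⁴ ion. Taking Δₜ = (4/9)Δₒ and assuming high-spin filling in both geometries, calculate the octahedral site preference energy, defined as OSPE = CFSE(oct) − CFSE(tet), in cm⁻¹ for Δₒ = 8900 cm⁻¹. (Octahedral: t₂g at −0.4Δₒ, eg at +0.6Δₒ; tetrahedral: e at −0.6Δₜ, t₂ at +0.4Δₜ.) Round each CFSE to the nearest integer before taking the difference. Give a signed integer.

Octahedral (high-spin): t2g^3 e_g^1, CFSE = 3(−0.4) + 1(+0.6) = -0.6Δₒ = -0.6 × 8900 = -5340 cm⁻¹.
Tetrahedral e^2 t2^2 gives -0.4Δₜ = -0.4 × (4/9) × 8900 = -1582 cm⁻¹.
Subtracting, OSPE = -5340 − (-1582) = -3758 cm⁻¹.

-3758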